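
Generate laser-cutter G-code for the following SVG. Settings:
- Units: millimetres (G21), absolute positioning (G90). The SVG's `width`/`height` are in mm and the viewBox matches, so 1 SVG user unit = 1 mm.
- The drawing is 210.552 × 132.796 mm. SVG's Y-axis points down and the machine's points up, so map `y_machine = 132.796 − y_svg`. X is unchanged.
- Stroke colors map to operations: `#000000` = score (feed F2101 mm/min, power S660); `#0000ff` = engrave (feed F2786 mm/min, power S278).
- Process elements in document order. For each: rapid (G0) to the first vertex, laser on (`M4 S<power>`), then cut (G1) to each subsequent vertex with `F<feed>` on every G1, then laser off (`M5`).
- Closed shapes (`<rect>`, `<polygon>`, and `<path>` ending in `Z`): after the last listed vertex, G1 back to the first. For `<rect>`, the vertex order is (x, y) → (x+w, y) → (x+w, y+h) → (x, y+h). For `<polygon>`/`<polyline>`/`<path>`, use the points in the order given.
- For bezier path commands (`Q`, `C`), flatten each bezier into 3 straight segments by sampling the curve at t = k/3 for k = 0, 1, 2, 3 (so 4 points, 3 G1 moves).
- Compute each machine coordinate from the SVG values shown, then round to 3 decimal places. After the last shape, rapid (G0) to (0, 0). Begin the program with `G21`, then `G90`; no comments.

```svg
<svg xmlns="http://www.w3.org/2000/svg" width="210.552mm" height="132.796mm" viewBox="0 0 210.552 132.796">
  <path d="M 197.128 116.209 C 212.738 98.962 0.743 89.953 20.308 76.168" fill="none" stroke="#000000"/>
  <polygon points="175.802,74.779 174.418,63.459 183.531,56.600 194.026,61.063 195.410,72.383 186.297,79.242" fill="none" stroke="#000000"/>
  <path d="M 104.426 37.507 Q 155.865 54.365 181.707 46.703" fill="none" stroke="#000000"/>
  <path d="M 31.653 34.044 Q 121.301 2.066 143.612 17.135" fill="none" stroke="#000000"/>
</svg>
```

viewBox `0 0 210.552 132.796` with mm width/height → 1 unit = 1 mm. Flip: y_m = 132.796 − y_svg.

**Shape 1** — `<path>` cubic bezier, stroke `#000000` → score (S660, F2101). Control points (SVG): P0=(197.128,116.209), P1=(212.738,98.962), P2=(0.743,89.953), P3=(20.308,76.168); sampled at t=k/3. Machine vertices: (197.128,16.587) → (153.876,31.570) → (60.924,43.953) → (20.308,56.628). Open path.

**Shape 2** — `<polygon>` regular polygon, stroke `#000000` → score (S660, F2101). Machine vertices: (175.802,58.017) → (174.418,69.337) → (183.531,76.196) → (194.026,71.733) → (195.410,60.413) → (186.297,53.554) → (175.802,58.017). Closed: final G1 returns to the first vertex.

**Shape 3** — `<path>` quadratic bezier, stroke `#000000` → score (S660, F2101). Control points (SVG): P0=(104.426,37.507), P1=(155.865,54.365), P2=(181.707,46.703); sampled at t=k/3. Machine vertices: (104.426,95.289) → (135.875,86.775) → (161.635,83.709) → (181.707,86.093). Open path.

**Shape 4** — `<path>` quadratic bezier, stroke `#000000` → score (S660, F2101). Control points (SVG): P0=(31.653,34.044), P1=(121.301,2.066), P2=(143.612,17.135); sampled at t=k/3. Machine vertices: (31.653,98.752) → (83.936,114.843) → (121.256,120.480) → (143.612,115.661). Open path.

G21
G90
G0 X197.128 Y16.587
M4 S660
G1 X153.876 Y31.570 F2101
G1 X60.924 Y43.953 F2101
G1 X20.308 Y56.628 F2101
M5
G0 X175.802 Y58.017
M4 S660
G1 X174.418 Y69.337 F2101
G1 X183.531 Y76.196 F2101
G1 X194.026 Y71.733 F2101
G1 X195.410 Y60.413 F2101
G1 X186.297 Y53.554 F2101
G1 X175.802 Y58.017 F2101
M5
G0 X104.426 Y95.289
M4 S660
G1 X135.875 Y86.775 F2101
G1 X161.635 Y83.709 F2101
G1 X181.707 Y86.093 F2101
M5
G0 X31.653 Y98.752
M4 S660
G1 X83.936 Y114.843 F2101
G1 X121.256 Y120.480 F2101
G1 X143.612 Y115.661 F2101
M5
G0 X0.000 Y0.000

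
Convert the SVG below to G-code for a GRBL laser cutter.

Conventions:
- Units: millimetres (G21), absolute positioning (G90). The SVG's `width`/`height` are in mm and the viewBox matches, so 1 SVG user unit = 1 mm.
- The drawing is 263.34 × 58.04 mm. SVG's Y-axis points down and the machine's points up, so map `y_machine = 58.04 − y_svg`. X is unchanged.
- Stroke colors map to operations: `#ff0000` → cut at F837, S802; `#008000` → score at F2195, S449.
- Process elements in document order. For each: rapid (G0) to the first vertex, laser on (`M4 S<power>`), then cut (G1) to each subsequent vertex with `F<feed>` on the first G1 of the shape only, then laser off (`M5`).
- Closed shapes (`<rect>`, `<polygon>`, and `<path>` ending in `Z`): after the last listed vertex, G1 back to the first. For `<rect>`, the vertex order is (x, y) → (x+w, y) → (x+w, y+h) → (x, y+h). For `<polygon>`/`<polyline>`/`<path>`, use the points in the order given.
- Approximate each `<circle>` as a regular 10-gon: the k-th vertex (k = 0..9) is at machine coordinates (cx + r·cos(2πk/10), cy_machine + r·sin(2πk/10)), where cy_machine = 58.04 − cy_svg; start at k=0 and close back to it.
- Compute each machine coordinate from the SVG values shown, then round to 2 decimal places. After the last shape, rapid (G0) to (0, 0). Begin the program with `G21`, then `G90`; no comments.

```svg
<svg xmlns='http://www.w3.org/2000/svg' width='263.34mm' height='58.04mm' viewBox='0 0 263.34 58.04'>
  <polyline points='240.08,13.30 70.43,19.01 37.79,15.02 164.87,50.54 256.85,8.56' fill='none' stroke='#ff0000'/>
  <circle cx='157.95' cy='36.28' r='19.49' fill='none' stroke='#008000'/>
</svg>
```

viewBox `0 0 263.34 58.04` with mm width/height → 1 unit = 1 mm. Flip: y_m = 58.04 − y_svg.

**Shape 1** — `<polyline>` open polyline, stroke `#ff0000` → cut (S802, F837). Machine vertices: (240.08,44.74) → (70.43,39.03) → (37.79,43.02) → (164.87,7.50) → (256.85,49.48). Open path.

**Shape 2** — `<circle>` circle, stroke `#008000` → score (S449, F2195). Machine vertices: (177.44,21.76) → (173.72,33.22) → (163.97,40.30) → (151.93,40.30) → (142.18,33.22) → (138.46,21.76) → (142.18,10.30) → (151.93,3.22) → (163.97,3.22) → (173.72,10.30) → (177.44,21.76). Closed: final G1 returns to the first vertex.

G21
G90
G0 X240.08 Y44.74
M4 S802
G1 X70.43 Y39.03 F837
G1 X37.79 Y43.02
G1 X164.87 Y7.50
G1 X256.85 Y49.48
M5
G0 X177.44 Y21.76
M4 S449
G1 X173.72 Y33.22 F2195
G1 X163.97 Y40.30
G1 X151.93 Y40.30
G1 X142.18 Y33.22
G1 X138.46 Y21.76
G1 X142.18 Y10.30
G1 X151.93 Y3.22
G1 X163.97 Y3.22
G1 X173.72 Y10.30
G1 X177.44 Y21.76
M5
G0 X0.00 Y0.00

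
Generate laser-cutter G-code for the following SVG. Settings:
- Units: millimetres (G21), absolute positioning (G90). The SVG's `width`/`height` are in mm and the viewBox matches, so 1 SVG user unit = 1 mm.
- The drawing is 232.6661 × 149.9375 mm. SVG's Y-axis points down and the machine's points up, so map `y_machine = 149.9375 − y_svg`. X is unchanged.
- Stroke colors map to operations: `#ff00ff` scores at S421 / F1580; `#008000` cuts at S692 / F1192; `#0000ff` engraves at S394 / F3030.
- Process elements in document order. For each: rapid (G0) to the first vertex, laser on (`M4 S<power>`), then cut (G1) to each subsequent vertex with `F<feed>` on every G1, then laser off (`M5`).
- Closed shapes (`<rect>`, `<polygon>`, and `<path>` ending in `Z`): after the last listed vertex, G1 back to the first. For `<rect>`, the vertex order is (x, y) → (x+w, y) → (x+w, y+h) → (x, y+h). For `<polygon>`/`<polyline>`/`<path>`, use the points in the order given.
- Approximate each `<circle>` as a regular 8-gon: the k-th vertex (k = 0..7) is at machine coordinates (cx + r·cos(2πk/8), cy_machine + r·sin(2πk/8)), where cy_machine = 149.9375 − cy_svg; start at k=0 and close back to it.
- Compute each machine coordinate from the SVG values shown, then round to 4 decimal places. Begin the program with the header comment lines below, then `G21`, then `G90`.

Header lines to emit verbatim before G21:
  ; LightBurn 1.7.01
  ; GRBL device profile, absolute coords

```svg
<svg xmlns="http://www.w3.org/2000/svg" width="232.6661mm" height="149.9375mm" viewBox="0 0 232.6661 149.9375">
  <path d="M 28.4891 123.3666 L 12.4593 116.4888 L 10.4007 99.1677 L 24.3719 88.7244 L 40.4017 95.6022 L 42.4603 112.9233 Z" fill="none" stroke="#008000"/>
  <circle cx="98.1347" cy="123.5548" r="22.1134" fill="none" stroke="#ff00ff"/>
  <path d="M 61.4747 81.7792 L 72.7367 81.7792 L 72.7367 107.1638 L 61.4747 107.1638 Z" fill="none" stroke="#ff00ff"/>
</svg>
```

viewBox `0 0 232.6661 149.9375` with mm width/height → 1 unit = 1 mm. Flip: y_m = 149.9375 − y_svg.

**Shape 1** — `<path>` regular polygon, stroke `#008000` → cut (S692, F1192). Machine vertices: (28.4891,26.5709) → (12.4593,33.4487) → (10.4007,50.7698) → (24.3719,61.2131) → (40.4017,54.3353) → (42.4603,37.0142) → (28.4891,26.5709). Closed: final G1 returns to the first vertex.

**Shape 2** — `<circle>` circle, stroke `#ff00ff` → score (S421, F1580). Machine vertices: (120.2481,26.3827) → (113.7712,42.0192) → (98.1347,48.4961) → (82.4982,42.0192) → (76.0213,26.3827) → (82.4982,10.7462) → (98.1347,4.2693) → (113.7712,10.7462) → (120.2481,26.3827). Closed: final G1 returns to the first vertex.

**Shape 3** — `<path>` rectangle, stroke `#ff00ff` → score (S421, F1580). Machine vertices: (61.4747,68.1583) → (72.7367,68.1583) → (72.7367,42.7737) → (61.4747,42.7737) → (61.4747,68.1583). Closed: final G1 returns to the first vertex.

; LightBurn 1.7.01
; GRBL device profile, absolute coords
G21
G90
G0 X28.4891 Y26.5709
M4 S692
G1 X12.4593 Y33.4487 F1192
G1 X10.4007 Y50.7698 F1192
G1 X24.3719 Y61.2131 F1192
G1 X40.4017 Y54.3353 F1192
G1 X42.4603 Y37.0142 F1192
G1 X28.4891 Y26.5709 F1192
M5
G0 X120.2481 Y26.3827
M4 S421
G1 X113.7712 Y42.0192 F1580
G1 X98.1347 Y48.4961 F1580
G1 X82.4982 Y42.0192 F1580
G1 X76.0213 Y26.3827 F1580
G1 X82.4982 Y10.7462 F1580
G1 X98.1347 Y4.2693 F1580
G1 X113.7712 Y10.7462 F1580
G1 X120.2481 Y26.3827 F1580
M5
G0 X61.4747 Y68.1583
M4 S421
G1 X72.7367 Y68.1583 F1580
G1 X72.7367 Y42.7737 F1580
G1 X61.4747 Y42.7737 F1580
G1 X61.4747 Y68.1583 F1580
M5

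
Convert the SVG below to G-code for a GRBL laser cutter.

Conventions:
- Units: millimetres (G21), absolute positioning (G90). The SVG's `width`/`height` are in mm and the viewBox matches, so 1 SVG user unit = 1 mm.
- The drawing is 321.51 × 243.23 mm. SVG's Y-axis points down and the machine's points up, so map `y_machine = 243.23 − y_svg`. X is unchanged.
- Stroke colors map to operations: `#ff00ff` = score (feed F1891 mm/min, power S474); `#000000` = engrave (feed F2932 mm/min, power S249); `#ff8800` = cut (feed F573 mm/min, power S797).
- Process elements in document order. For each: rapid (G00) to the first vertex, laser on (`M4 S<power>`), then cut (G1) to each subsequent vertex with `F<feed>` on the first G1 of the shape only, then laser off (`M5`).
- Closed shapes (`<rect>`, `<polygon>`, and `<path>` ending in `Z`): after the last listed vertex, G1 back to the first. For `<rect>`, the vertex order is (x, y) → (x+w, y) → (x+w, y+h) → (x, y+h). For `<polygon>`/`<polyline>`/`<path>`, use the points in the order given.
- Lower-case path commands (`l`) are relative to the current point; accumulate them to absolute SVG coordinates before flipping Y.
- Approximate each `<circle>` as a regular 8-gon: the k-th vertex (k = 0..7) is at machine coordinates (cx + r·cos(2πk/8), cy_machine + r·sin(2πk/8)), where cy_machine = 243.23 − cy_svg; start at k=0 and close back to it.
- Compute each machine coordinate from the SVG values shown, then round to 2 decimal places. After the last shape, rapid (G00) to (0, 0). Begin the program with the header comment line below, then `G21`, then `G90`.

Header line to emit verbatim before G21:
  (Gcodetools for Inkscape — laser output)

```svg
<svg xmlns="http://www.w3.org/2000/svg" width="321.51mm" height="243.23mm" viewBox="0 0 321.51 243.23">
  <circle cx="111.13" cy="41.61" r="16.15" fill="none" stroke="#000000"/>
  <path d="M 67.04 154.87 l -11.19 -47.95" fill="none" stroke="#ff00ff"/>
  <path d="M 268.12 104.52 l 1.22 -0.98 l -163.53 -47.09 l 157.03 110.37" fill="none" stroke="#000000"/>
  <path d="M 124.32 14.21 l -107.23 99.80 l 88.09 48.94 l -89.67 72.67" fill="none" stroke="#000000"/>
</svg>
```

Since the viewBox matches the mm dimensions, user units are millimetres directly. The only transform is the Y-flip y_m = 243.23 − y_svg.

Shape 1 is a circle drawn with `<circle>`. Its stroke #000000 means engrave at S249, F2932. After flipping Y the toolpath is (127.28,201.62) → (122.55,213.04) → (111.13,217.77) → (99.71,213.04) → (94.98,201.62) → (99.71,190.20) → (111.13,185.47) → (122.55,190.20) → (127.28,201.62), returning to the start.

Shape 2 is a line segment drawn with `<path>`. Its stroke #ff00ff means score at S474, F1891. After flipping Y the toolpath is (67.04,88.36) → (55.85,136.31).

Shape 3 is a open polyline drawn with `<path>`. Its stroke #000000 means engrave at S249, F2932. After flipping Y the toolpath is (268.12,138.71) → (269.34,139.69) → (105.81,186.78) → (262.84,76.41).

Shape 4 is a open polyline drawn with `<path>`. Its stroke #000000 means engrave at S249, F2932. After flipping Y the toolpath is (124.32,229.02) → (17.09,129.22) → (105.18,80.28) → (15.51,7.61).

(Gcodetools for Inkscape — laser output)
G21
G90
G00 X127.28 Y201.62
M4 S249
G1 X122.55 Y213.04 F2932
G1 X111.13 Y217.77
G1 X99.71 Y213.04
G1 X94.98 Y201.62
G1 X99.71 Y190.20
G1 X111.13 Y185.47
G1 X122.55 Y190.20
G1 X127.28 Y201.62
M5
G00 X67.04 Y88.36
M4 S474
G1 X55.85 Y136.31 F1891
M5
G00 X268.12 Y138.71
M4 S249
G1 X269.34 Y139.69 F2932
G1 X105.81 Y186.78
G1 X262.84 Y76.41
M5
G00 X124.32 Y229.02
M4 S249
G1 X17.09 Y129.22 F2932
G1 X105.18 Y80.28
G1 X15.51 Y7.61
M5
G00 X0.00 Y0.00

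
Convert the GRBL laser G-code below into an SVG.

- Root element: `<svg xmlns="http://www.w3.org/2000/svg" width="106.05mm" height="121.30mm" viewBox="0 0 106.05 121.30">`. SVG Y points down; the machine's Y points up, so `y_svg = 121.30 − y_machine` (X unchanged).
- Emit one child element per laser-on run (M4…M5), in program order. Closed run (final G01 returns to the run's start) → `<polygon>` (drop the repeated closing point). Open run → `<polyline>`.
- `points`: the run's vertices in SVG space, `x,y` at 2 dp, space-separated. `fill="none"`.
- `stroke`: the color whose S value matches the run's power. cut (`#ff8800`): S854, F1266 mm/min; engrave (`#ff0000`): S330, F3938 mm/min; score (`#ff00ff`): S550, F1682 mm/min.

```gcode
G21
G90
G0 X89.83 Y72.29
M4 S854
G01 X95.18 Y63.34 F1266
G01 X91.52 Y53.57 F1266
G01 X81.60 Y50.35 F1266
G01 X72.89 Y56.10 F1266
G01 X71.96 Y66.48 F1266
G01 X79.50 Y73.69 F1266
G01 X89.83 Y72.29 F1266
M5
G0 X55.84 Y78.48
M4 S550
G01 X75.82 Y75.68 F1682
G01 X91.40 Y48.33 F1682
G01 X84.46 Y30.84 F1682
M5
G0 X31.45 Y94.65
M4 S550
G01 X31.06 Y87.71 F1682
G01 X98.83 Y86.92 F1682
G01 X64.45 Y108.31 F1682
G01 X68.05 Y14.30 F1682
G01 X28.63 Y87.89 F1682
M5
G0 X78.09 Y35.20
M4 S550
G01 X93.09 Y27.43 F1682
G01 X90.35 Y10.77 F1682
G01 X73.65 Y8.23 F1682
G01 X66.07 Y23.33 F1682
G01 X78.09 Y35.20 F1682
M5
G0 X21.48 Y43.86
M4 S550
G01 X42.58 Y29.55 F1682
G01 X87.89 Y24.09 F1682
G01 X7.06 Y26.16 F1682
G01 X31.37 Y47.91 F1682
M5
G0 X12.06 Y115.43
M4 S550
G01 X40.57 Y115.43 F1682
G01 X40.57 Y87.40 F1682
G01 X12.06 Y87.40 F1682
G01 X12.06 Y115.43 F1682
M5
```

Machine Y-up, SVG Y-down with viewBox height 121.30, so y_svg = 121.30 − y_machine; X carries over.

Run 1: power S854 maps to stroke `#ff8800` (cut). The run returns to its start, so emit a `<polygon>` with points (Y-flipped): 89.83,49.01 95.18,57.96 91.52,67.73 81.60,70.95 72.89,65.20 71.96,54.82 79.50,47.61.

Run 2: the run's S550 means `#ff00ff` (score). The run is open, so emit a `<polyline>` with points (Y-flipped): 55.84,42.82 75.82,45.62 91.40,72.97 84.46,90.46.

Run 3: power S550 maps to stroke `#ff00ff` (score). The run is open, so emit a `<polyline>` with points (Y-flipped): 31.45,26.65 31.06,33.59 98.83,34.38 64.45,12.99 68.05,107.00 28.63,33.41.

Run 4: S550 ⇒ score layer `#ff00ff`. The run returns to its start, so emit a `<polygon>` with points (Y-flipped): 78.09,86.10 93.09,93.87 90.35,110.53 73.65,113.07 66.07,97.97.

Run 5: S550 ⇒ score layer `#ff00ff`. The run is open, so emit a `<polyline>` with points (Y-flipped): 21.48,77.44 42.58,91.75 87.89,97.21 7.06,95.14 31.37,73.39.

Run 6: the run's S550 means `#ff00ff` (score). The run returns to its start, so emit a `<polygon>` with points (Y-flipped): 12.06,5.87 40.57,5.87 40.57,33.90 12.06,33.90.

<svg xmlns="http://www.w3.org/2000/svg" width="106.05mm" height="121.30mm" viewBox="0 0 106.05 121.30">
  <polygon points="89.83,49.01 95.18,57.96 91.52,67.73 81.60,70.95 72.89,65.20 71.96,54.82 79.50,47.61" fill="none" stroke="#ff8800"/>
  <polyline points="55.84,42.82 75.82,45.62 91.40,72.97 84.46,90.46" fill="none" stroke="#ff00ff"/>
  <polyline points="31.45,26.65 31.06,33.59 98.83,34.38 64.45,12.99 68.05,107.00 28.63,33.41" fill="none" stroke="#ff00ff"/>
  <polygon points="78.09,86.10 93.09,93.87 90.35,110.53 73.65,113.07 66.07,97.97" fill="none" stroke="#ff00ff"/>
  <polyline points="21.48,77.44 42.58,91.75 87.89,97.21 7.06,95.14 31.37,73.39" fill="none" stroke="#ff00ff"/>
  <polygon points="12.06,5.87 40.57,5.87 40.57,33.90 12.06,33.90" fill="none" stroke="#ff00ff"/>
</svg>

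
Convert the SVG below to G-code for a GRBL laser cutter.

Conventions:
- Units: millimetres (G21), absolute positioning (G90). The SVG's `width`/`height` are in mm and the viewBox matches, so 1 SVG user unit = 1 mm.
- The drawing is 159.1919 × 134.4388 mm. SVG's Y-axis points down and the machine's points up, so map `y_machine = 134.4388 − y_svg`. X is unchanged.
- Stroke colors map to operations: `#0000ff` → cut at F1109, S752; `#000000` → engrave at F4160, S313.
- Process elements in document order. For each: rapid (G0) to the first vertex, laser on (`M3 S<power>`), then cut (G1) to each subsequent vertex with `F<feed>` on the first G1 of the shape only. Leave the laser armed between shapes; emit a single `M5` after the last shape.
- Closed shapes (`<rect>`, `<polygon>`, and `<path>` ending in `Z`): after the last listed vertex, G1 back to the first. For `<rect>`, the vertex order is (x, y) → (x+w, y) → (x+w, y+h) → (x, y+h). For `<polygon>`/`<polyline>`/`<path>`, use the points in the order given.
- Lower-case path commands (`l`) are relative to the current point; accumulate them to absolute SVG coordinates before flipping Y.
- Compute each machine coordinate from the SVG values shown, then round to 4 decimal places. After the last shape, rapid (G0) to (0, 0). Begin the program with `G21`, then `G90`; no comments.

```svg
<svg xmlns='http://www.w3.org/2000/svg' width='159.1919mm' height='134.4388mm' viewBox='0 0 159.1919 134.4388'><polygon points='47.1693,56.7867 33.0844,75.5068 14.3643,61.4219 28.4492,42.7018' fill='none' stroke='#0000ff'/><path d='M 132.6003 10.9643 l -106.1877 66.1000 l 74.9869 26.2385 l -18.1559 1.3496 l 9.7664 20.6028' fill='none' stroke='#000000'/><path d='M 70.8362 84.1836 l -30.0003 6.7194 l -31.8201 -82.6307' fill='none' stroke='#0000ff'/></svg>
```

viewBox `0 0 159.1919 134.4388` with mm width/height → 1 unit = 1 mm. Flip: y_m = 134.4388 − y_svg.

**Shape 1** — `<polygon>` regular polygon, stroke `#0000ff` → cut (S752, F1109). Machine vertices: (47.1693,77.6521) → (33.0844,58.9320) → (14.3643,73.0169) → (28.4492,91.7370) → (47.1693,77.6521). Closed: final G1 returns to the first vertex.

**Shape 2** — `<path>` open polyline, stroke `#000000` → engrave (S313, F4160). Machine vertices: (132.6003,123.4745) → (26.4126,57.3745) → (101.3995,31.1360) → (83.2436,29.7864) → (93.0100,9.1836). Open path.

**Shape 3** — `<path>` open polyline, stroke `#0000ff` → cut (S752, F1109). Machine vertices: (70.8362,50.2552) → (40.8359,43.5358) → (9.0158,126.1665). Open path.

G21
G90
G0 X47.1693 Y77.6521
M3 S752
G1 X33.0844 Y58.9320 F1109
G1 X14.3643 Y73.0169
G1 X28.4492 Y91.7370
G1 X47.1693 Y77.6521
G0 X132.6003 Y123.4745
M3 S313
G1 X26.4126 Y57.3745 F4160
G1 X101.3995 Y31.1360
G1 X83.2436 Y29.7864
G1 X93.0100 Y9.1836
G0 X70.8362 Y50.2552
M3 S752
G1 X40.8359 Y43.5358 F1109
G1 X9.0158 Y126.1665
M5
G0 X0.0000 Y0.0000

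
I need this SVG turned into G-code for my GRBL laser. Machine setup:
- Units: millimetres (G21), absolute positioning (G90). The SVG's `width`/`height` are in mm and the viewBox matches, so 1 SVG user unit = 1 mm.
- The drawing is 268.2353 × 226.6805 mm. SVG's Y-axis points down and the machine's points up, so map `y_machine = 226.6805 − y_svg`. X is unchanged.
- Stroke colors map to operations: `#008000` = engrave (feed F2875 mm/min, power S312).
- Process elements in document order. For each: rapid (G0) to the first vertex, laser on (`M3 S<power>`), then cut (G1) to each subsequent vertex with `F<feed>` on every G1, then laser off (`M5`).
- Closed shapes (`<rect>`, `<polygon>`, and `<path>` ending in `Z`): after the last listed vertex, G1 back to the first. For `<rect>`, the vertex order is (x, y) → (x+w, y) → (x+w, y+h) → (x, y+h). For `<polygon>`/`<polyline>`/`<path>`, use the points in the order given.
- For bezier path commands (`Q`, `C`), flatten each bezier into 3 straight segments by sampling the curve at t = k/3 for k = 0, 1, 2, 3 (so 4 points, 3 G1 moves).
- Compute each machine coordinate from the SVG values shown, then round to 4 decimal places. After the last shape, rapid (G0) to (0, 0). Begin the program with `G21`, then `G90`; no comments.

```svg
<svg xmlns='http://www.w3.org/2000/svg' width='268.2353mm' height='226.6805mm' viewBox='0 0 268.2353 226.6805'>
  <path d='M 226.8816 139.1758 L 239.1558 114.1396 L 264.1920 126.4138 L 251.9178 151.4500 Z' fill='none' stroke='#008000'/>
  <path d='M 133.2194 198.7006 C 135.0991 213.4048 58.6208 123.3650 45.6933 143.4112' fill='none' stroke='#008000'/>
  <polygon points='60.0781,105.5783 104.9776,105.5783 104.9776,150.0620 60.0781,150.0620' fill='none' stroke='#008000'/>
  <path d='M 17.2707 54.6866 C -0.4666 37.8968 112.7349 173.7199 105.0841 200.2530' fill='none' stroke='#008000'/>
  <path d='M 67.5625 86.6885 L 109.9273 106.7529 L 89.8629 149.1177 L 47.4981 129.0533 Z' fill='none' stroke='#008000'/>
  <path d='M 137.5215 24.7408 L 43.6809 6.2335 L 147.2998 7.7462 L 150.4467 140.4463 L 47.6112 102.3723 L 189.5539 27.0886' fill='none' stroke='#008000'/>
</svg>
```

G21
G90
G0 X226.8816 Y87.5047
M3 S312
G1 X239.1558 Y112.5409 F2875
G1 X264.1920 Y100.2667 F2875
G1 X251.9178 Y75.2305 F2875
G1 X226.8816 Y87.5047 F2875
M5
G0 X133.2194 Y27.9799
M3 S312
G1 X114.2356 Y40.2337 F2875
G1 X74.5485 Y74.5768 F2875
G1 X45.6933 Y83.2693 F2875
M5
G0 X60.0781 Y121.1022
M3 S312
G1 X104.9776 Y121.1022 F2875
G1 X104.9776 Y76.6185 F2875
G1 X60.0781 Y76.6185 F2875
G1 X60.0781 Y121.1022 F2875
M5
G0 X17.2707 Y171.9939
M3 S312
G1 X33.8541 Y147.6128 F2875
G1 X81.7764 Y79.6905 F2875
G1 X105.0841 Y26.4275 F2875
M5
G0 X67.5625 Y139.9920
M3 S312
G1 X109.9273 Y119.9276 F2875
G1 X89.8629 Y77.5628 F2875
G1 X47.4981 Y97.6272 F2875
G1 X67.5625 Y139.9920 F2875
M5
G0 X137.5215 Y201.9397
M3 S312
G1 X43.6809 Y220.4470 F2875
G1 X147.2998 Y218.9343 F2875
G1 X150.4467 Y86.2342 F2875
G1 X47.6112 Y124.3082 F2875
G1 X189.5539 Y199.5919 F2875
M5
G0 X0.0000 Y0.0000

viewBox `0 0 268.2353 226.6805` with mm width/height → 1 unit = 1 mm. Flip: y_m = 226.6805 − y_svg.

**Shape 1** — `<path>` regular polygon, stroke `#008000` → engrave (S312, F2875). Machine vertices: (226.8816,87.5047) → (239.1558,112.5409) → (264.1920,100.2667) → (251.9178,75.2305) → (226.8816,87.5047). Closed: final G1 returns to the first vertex.

**Shape 2** — `<path>` cubic bezier, stroke `#008000` → engrave (S312, F2875). Control points (SVG): P0=(133.2194,198.7006), P1=(135.0991,213.4048), P2=(58.6208,123.3650), P3=(45.6933,143.4112); sampled at t=k/3. Machine vertices: (133.2194,27.9799) → (114.2356,40.2337) → (74.5485,74.5768) → (45.6933,83.2693). Open path.

**Shape 3** — `<polygon>` rectangle, stroke `#008000` → engrave (S312, F2875). Machine vertices: (60.0781,121.1022) → (104.9776,121.1022) → (104.9776,76.6185) → (60.0781,76.6185) → (60.0781,121.1022). Closed: final G1 returns to the first vertex.

**Shape 4** — `<path>` cubic bezier, stroke `#008000` → engrave (S312, F2875). Control points (SVG): P0=(17.2707,54.6866), P1=(-0.4666,37.8968), P2=(112.7349,173.7199), P3=(105.0841,200.2530); sampled at t=k/3. Machine vertices: (17.2707,171.9939) → (33.8541,147.6128) → (81.7764,79.6905) → (105.0841,26.4275). Open path.

**Shape 5** — `<path>` regular polygon, stroke `#008000` → engrave (S312, F2875). Machine vertices: (67.5625,139.9920) → (109.9273,119.9276) → (89.8629,77.5628) → (47.4981,97.6272) → (67.5625,139.9920). Closed: final G1 returns to the first vertex.

**Shape 6** — `<path>` open polyline, stroke `#008000` → engrave (S312, F2875). Machine vertices: (137.5215,201.9397) → (43.6809,220.4470) → (147.2998,218.9343) → (150.4467,86.2342) → (47.6112,124.3082) → (189.5539,199.5919). Open path.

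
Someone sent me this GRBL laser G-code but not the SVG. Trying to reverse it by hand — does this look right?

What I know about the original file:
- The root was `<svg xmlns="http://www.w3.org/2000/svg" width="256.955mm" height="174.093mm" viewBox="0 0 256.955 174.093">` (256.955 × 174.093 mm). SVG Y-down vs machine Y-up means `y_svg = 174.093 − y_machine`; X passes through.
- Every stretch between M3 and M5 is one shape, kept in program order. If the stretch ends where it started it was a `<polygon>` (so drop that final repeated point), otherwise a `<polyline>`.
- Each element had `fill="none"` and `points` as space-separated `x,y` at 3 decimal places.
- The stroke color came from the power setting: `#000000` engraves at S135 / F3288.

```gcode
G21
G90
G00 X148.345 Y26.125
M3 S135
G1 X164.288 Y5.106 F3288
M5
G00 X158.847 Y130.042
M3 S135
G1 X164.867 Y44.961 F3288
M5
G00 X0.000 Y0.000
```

<svg xmlns="http://www.w3.org/2000/svg" width="256.955mm" height="174.093mm" viewBox="0 0 256.955 174.093">
  <polyline points="148.345,147.968 164.288,168.987" fill="none" stroke="#000000"/>
  <polyline points="158.847,44.051 164.867,129.132" fill="none" stroke="#000000"/>
</svg>

Each laser-on run becomes one SVG element. Flip Y back into SVG space with y_svg = 174.093 − y_machine. Every run uses S135, so all elements get stroke `#000000` (engrave).

Run 1: The run is open, so emit a `<polyline>` with points (Y-flipped): 148.345,147.968 164.288,168.987.

Run 2: The run is open, so emit a `<polyline>` with points (Y-flipped): 158.847,44.051 164.867,129.132.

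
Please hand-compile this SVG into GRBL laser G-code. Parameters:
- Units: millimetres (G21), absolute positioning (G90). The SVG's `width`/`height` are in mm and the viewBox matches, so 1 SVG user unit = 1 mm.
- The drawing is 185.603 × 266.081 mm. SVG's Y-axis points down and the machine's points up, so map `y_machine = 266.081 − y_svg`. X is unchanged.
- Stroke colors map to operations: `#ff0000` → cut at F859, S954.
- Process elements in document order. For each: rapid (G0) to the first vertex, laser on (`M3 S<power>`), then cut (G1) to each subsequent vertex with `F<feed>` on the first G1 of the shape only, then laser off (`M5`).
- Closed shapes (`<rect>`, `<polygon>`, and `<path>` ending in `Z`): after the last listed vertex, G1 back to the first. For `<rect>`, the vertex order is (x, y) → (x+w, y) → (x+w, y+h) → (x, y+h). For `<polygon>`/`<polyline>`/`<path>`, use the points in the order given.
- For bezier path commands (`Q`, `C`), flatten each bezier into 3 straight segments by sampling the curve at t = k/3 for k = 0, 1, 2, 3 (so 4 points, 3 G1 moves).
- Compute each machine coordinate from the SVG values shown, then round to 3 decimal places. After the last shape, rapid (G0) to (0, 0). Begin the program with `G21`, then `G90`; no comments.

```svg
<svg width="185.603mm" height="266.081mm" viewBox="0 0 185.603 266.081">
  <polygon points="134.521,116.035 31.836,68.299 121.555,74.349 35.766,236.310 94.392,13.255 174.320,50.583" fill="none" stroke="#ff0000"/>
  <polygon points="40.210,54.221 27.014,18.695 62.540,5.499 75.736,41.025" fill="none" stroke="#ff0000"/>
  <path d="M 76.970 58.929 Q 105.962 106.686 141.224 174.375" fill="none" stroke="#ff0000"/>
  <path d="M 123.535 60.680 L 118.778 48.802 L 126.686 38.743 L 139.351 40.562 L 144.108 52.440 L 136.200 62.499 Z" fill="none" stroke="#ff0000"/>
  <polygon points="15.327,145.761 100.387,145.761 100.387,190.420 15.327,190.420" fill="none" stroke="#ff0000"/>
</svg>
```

G21
G90
G0 X134.521 Y150.046
M3 S954
G1 X31.836 Y197.782 F859
G1 X121.555 Y191.732
G1 X35.766 Y29.771
G1 X94.392 Y252.826
G1 X174.320 Y215.498
G1 X134.521 Y150.046
M5
G0 X40.210 Y211.860
M3 S954
G1 X27.014 Y247.386 F859
G1 X62.540 Y260.582
G1 X75.736 Y225.056
G1 X40.210 Y211.860
M5
G0 X76.970 Y207.152
M3 S954
G1 X96.995 Y173.099 F859
G1 X118.413 Y134.617
G1 X141.224 Y91.706
M5
G0 X123.535 Y205.401
M3 S954
G1 X118.778 Y217.279 F859
G1 X126.686 Y227.338
G1 X139.351 Y225.519
G1 X144.108 Y213.641
G1 X136.200 Y203.582
G1 X123.535 Y205.401
M5
G0 X15.327 Y120.320
M3 S954
G1 X100.387 Y120.320 F859
G1 X100.387 Y75.661
G1 X15.327 Y75.661
G1 X15.327 Y120.320
M5
G0 X0.000 Y0.000

Since the viewBox matches the mm dimensions, user units are millimetres directly. The only transform is the Y-flip y_m = 266.081 − y_svg.

Shape 1 is a closed polygon drawn with `<polygon>`. Its stroke #ff0000 means cut at S954, F859. After flipping Y the toolpath is (134.521,150.046) → (31.836,197.782) → (121.555,191.732) → (35.766,29.771) → (94.392,252.826) → (174.320,215.498) → (134.521,150.046), returning to the start.

Shape 2 is a regular polygon drawn with `<polygon>`. Its stroke #ff0000 means cut at S954, F859. After flipping Y the toolpath is (40.210,211.860) → (27.014,247.386) → (62.540,260.582) → (75.736,225.056) → (40.210,211.860), returning to the start.

Shape 3 is a quadratic bezier drawn with `<path>`. Its stroke #ff0000 means cut at S954, F859. After flipping Y the toolpath is (76.970,207.152) → (96.995,173.099) → (118.413,134.617) → (141.224,91.706).

Shape 4 is a regular polygon drawn with `<path>`. Its stroke #ff0000 means cut at S954, F859. After flipping Y the toolpath is (123.535,205.401) → (118.778,217.279) → (126.686,227.338) → (139.351,225.519) → (144.108,213.641) → (136.200,203.582) → (123.535,205.401), returning to the start.

Shape 5 is a rectangle drawn with `<polygon>`. Its stroke #ff0000 means cut at S954, F859. After flipping Y the toolpath is (15.327,120.320) → (100.387,120.320) → (100.387,75.661) → (15.327,75.661) → (15.327,120.320), returning to the start.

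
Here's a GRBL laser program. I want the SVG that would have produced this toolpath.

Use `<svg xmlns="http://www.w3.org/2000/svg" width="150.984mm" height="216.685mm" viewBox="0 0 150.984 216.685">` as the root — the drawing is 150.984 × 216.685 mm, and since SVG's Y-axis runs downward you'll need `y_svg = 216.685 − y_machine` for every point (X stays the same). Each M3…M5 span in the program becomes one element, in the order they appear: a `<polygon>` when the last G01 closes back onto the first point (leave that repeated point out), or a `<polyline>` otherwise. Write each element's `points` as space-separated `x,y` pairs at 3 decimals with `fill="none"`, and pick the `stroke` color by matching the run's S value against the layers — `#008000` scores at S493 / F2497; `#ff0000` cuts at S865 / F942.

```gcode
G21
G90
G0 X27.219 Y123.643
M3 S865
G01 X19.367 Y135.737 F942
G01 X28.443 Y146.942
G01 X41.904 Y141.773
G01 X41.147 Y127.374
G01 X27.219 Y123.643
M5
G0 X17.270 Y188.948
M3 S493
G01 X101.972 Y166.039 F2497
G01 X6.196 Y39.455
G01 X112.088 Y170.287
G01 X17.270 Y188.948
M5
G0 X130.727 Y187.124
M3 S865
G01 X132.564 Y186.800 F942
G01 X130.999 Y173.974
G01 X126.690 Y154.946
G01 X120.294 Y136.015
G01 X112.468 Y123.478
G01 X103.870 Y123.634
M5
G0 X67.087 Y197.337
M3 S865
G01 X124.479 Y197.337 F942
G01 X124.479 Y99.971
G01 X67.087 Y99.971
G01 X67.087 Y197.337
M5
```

<svg xmlns="http://www.w3.org/2000/svg" width="150.984mm" height="216.685mm" viewBox="0 0 150.984 216.685">
  <polygon points="27.219,93.042 19.367,80.948 28.443,69.743 41.904,74.912 41.147,89.311" fill="none" stroke="#ff0000"/>
  <polygon points="17.270,27.737 101.972,50.646 6.196,177.230 112.088,46.398" fill="none" stroke="#008000"/>
  <polyline points="130.727,29.561 132.564,29.885 130.999,42.711 126.690,61.739 120.294,80.670 112.468,93.207 103.870,93.051" fill="none" stroke="#ff0000"/>
  <polygon points="67.087,19.348 124.479,19.348 124.479,116.714 67.087,116.714" fill="none" stroke="#ff0000"/>
</svg>

y_svg = 216.685 − y_m.

[1] S865→`#ff0000` (cut); closed run; points: 27.219,93.042 19.367,80.948 28.443,69.743 41.904,74.912 41.147,89.311

[2] S493→`#008000` (score); closed run; points: 17.270,27.737 101.972,50.646 6.196,177.230 112.088,46.398

[3] S865→`#ff0000` (cut); open run; points: 130.727,29.561 132.564,29.885 130.999,42.711 126.690,61.739 120.294,80.670 112.468,93.207 103.870,93.051

[4] S865→`#ff0000` (cut); closed run; points: 67.087,19.348 124.479,19.348 124.479,116.714 67.087,116.714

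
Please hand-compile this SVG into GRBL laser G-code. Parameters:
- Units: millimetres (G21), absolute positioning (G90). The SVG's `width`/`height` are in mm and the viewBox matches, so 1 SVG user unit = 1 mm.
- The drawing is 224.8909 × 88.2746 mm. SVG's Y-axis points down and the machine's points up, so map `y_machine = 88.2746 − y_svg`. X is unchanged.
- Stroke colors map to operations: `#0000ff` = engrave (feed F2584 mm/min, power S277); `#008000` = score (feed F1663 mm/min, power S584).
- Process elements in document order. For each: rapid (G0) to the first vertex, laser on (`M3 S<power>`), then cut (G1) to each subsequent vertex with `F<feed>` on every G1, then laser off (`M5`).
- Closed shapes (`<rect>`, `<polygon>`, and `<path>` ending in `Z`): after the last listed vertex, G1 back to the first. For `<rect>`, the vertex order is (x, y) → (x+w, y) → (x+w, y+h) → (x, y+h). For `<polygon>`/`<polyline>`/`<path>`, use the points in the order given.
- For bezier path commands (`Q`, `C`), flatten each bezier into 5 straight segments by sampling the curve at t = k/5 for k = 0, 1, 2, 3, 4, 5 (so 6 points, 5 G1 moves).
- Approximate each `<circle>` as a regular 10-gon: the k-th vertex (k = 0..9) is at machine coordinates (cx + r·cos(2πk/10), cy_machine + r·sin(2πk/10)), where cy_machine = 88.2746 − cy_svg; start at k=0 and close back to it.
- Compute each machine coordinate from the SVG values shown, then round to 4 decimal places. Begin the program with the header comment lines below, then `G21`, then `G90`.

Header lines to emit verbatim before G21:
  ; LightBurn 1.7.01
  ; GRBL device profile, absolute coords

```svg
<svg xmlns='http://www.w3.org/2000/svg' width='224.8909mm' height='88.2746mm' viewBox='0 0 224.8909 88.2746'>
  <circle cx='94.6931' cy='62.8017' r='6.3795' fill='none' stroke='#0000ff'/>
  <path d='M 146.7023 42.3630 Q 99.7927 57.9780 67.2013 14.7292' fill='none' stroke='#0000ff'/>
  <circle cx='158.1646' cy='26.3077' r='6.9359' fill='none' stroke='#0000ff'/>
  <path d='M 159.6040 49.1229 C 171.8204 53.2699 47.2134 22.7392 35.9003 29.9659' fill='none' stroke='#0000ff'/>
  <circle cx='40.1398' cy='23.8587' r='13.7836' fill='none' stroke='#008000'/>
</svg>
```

; LightBurn 1.7.01
; GRBL device profile, absolute coords
G21
G90
G0 X101.0726 Y25.4729
M3 S277
G1 X99.8542 Y29.2227 F2584
G1 X96.6645 Y31.5402 F2584
G1 X92.7217 Y31.5402 F2584
G1 X89.5320 Y29.2227 F2584
G1 X88.3136 Y25.4729 F2584
G1 X89.5320 Y21.7231 F2584
G1 X92.7217 Y19.4056 F2584
G1 X96.6645 Y19.4056 F2584
G1 X99.8542 Y21.7231 F2584
G1 X101.0726 Y25.4729 F2584
M5
G0 X146.7023 Y45.9116
M3 S277
G1 X128.5112 Y42.0202 F2584
G1 X111.4655 Y42.8378 F2584
G1 X95.5653 Y48.3646 F2584
G1 X80.8106 Y58.6004 F2584
G1 X67.2013 Y73.5454 F2584
M5
G0 X165.1005 Y61.9669
M3 S277
G1 X163.7759 Y66.0437 F2584
G1 X160.3079 Y68.5633 F2584
G1 X156.0213 Y68.5633 F2584
G1 X152.5533 Y66.0437 F2584
G1 X151.2287 Y61.9669 F2584
G1 X152.5533 Y57.8901 F2584
G1 X156.0213 Y55.3705 F2584
G1 X160.3079 Y55.3705 F2584
G1 X163.7759 Y57.8901 F2584
G1 X165.1005 Y61.9669 F2584
M5
G0 X159.6040 Y39.1517
M3 S277
G1 X152.5160 Y40.2453 F2584
G1 X124.5960 Y46.1847 F2584
G1 X87.8496 Y53.4930 F2584
G1 X54.2825 Y58.6933 F2584
G1 X35.9003 Y58.3087 F2584
M5
G0 X53.9234 Y64.4159
M3 S584
G1 X51.2910 Y72.5177 F1663
G1 X44.3992 Y77.5249 F1663
G1 X35.8804 Y77.5249 F1663
G1 X28.9886 Y72.5177 F1663
G1 X26.3562 Y64.4159 F1663
G1 X28.9886 Y56.3141 F1663
G1 X35.8804 Y51.3069 F1663
G1 X44.3992 Y51.3069 F1663
G1 X51.2910 Y56.3141 F1663
G1 X53.9234 Y64.4159 F1663
M5

Since the viewBox matches the mm dimensions, user units are millimetres directly. The only transform is the Y-flip y_m = 88.2746 − y_svg.

Shape 1 is a circle drawn with `<circle>`. Its stroke #0000ff means engrave at S277, F2584. After flipping Y the toolpath is (101.0726,25.4729) → (99.8542,29.2227) → (96.6645,31.5402) → (92.7217,31.5402) → (89.5320,29.2227) → (88.3136,25.4729) → (89.5320,21.7231) → (92.7217,19.4056) → (96.6645,19.4056) → (99.8542,21.7231) → (101.0726,25.4729), returning to the start.

Shape 2 is a quadratic bezier drawn with `<path>`. Its stroke #0000ff means engrave at S277, F2584. After flipping Y the toolpath is (146.7023,45.9116) → (128.5112,42.0202) → (111.4655,42.8378) → (95.5653,48.3646) → (80.8106,58.6004) → (67.2013,73.5454).

Shape 3 is a circle drawn with `<circle>`. Its stroke #0000ff means engrave at S277, F2584. After flipping Y the toolpath is (165.1005,61.9669) → (163.7759,66.0437) → (160.3079,68.5633) → (156.0213,68.5633) → (152.5533,66.0437) → (151.2287,61.9669) → (152.5533,57.8901) → (156.0213,55.3705) → (160.3079,55.3705) → (163.7759,57.8901) → (165.1005,61.9669), returning to the start.

Shape 4 is a cubic bezier drawn with `<path>`. Its stroke #0000ff means engrave at S277, F2584. After flipping Y the toolpath is (159.6040,39.1517) → (152.5160,40.2453) → (124.5960,46.1847) → (87.8496,53.4930) → (54.2825,58.6933) → (35.9003,58.3087).

Shape 5 is a circle drawn with `<circle>`. Its stroke #008000 means score at S584, F1663. After flipping Y the toolpath is (53.9234,64.4159) → (51.2910,72.5177) → (44.3992,77.5249) → (35.8804,77.5249) → (28.9886,72.5177) → (26.3562,64.4159) → (28.9886,56.3141) → (35.8804,51.3069) → (44.3992,51.3069) → (51.2910,56.3141) → (53.9234,64.4159), returning to the start.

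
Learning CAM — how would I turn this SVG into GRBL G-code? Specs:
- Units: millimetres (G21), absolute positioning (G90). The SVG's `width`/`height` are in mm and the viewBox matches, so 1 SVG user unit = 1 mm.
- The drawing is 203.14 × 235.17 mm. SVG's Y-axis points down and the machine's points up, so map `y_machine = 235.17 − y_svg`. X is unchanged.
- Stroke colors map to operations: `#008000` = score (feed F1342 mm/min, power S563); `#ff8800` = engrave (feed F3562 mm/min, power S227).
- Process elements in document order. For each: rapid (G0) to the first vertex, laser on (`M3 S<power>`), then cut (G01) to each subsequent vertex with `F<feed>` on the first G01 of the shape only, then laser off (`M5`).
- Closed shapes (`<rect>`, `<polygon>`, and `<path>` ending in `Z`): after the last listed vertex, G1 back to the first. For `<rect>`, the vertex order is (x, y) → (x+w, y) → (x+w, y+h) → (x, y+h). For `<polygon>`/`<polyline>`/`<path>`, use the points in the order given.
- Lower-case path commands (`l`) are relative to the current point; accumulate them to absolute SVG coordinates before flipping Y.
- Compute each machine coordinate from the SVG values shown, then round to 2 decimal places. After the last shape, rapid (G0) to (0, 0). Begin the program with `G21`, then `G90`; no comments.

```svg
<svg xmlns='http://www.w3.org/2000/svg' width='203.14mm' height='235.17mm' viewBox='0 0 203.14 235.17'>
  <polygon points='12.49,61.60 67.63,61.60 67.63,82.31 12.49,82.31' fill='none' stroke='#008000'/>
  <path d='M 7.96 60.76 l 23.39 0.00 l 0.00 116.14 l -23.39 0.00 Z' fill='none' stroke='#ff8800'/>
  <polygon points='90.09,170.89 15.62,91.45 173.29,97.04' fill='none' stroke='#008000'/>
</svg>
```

G21
G90
G0 X12.49 Y173.57
M3 S563
G01 X67.63 Y173.57 F1342
G01 X67.63 Y152.86
G01 X12.49 Y152.86
G01 X12.49 Y173.57
M5
G0 X7.96 Y174.41
M3 S227
G01 X31.35 Y174.41 F3562
G01 X31.35 Y58.27
G01 X7.96 Y58.27
G01 X7.96 Y174.41
M5
G0 X90.09 Y64.28
M3 S563
G01 X15.62 Y143.72 F1342
G01 X173.29 Y138.13
G01 X90.09 Y64.28
M5
G0 X0.00 Y0.00

Since the viewBox matches the mm dimensions, user units are millimetres directly. The only transform is the Y-flip y_m = 235.17 − y_svg.

Shape 1 is a rectangle drawn with `<polygon>`. Its stroke #008000 means score at S563, F1342. After flipping Y the toolpath is (12.49,173.57) → (67.63,173.57) → (67.63,152.86) → (12.49,152.86) → (12.49,173.57), returning to the start.

Shape 2 is a rectangle drawn with `<path>`. Its stroke #ff8800 means engrave at S227, F3562. After flipping Y the toolpath is (7.96,174.41) → (31.35,174.41) → (31.35,58.27) → (7.96,58.27) → (7.96,174.41), returning to the start.

Shape 3 is a closed polygon drawn with `<polygon>`. Its stroke #008000 means score at S563, F1342. After flipping Y the toolpath is (90.09,64.28) → (15.62,143.72) → (173.29,138.13) → (90.09,64.28), returning to the start.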